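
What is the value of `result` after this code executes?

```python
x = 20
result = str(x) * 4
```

x = 20; result = '20202020'

'20202020'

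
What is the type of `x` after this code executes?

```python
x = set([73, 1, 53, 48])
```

set() constructor returns set

set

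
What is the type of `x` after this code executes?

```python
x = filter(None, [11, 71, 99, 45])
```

filter() returns a filter object

filter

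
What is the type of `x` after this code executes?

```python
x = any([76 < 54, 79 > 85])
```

any() returns bool

bool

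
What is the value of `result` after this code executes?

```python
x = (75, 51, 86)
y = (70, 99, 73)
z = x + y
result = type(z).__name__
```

x is tuple; y is tuple; z is tuple; result = 'tuple'

'tuple'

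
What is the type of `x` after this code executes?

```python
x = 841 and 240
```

'and' with truthy values returns last operand (int)

int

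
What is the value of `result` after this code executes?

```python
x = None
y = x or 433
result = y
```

x = None; y = 433; result = 433

433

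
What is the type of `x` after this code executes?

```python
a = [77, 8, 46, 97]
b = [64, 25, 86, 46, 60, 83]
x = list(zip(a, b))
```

list(zip()) returns a list of tuples

list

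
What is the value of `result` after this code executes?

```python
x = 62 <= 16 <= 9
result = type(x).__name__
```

x is bool; result = 'bool'

'bool'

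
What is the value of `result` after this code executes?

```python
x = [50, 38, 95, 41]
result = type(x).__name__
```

x is list; result = 'list'

'list'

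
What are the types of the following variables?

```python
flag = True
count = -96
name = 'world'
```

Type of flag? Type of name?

flag is assigned the constant True, which has type bool; name is assigned a quoted string literal, so it is a str

bool, str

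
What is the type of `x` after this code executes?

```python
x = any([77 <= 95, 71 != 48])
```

any() returns bool

bool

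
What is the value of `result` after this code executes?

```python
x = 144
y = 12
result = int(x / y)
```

x = 144; y = 12; result = 12

12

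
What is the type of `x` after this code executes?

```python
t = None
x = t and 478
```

'and' returns first falsy value (None)

NoneType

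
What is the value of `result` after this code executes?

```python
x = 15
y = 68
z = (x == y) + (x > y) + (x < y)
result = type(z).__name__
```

x is int; y is int; z is int; result = 'int'

'int'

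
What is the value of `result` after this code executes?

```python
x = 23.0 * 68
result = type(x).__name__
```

x is float; result = 'float'

'float'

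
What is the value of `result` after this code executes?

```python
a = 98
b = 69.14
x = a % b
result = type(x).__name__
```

a is int; b is float; x is float; result = 'float'

'float'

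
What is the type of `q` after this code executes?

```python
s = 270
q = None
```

None has type NoneType

NoneType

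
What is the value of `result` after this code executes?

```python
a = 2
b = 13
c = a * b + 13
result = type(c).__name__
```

a is int; b is int; c is int; result = 'int'

'int'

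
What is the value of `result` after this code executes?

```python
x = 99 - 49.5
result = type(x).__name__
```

x is float; result = 'float'

'float'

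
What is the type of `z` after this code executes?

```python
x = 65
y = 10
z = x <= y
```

Comparison returns bool

bool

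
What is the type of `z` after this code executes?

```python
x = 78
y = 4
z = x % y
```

int % int = int

int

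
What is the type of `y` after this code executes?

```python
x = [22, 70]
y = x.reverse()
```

list.reverse() returns None

NoneType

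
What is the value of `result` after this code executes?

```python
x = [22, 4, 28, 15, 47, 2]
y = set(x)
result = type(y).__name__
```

x is list; y is set; result = 'set'

'set'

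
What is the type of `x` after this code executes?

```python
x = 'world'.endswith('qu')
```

str.endswith() returns bool

bool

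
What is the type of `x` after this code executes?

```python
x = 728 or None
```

'or' returns first truthy value

int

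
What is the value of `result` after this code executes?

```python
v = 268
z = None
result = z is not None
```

v = 268; z = None; result = False

False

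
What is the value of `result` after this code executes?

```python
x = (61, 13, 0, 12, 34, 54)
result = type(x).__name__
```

x is tuple; result = 'tuple'

'tuple'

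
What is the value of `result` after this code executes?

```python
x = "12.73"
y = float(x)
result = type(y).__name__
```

x is str; y is float; result = 'float'

'float'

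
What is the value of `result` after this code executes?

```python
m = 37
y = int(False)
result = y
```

m = 37; y = 0; result = 0

0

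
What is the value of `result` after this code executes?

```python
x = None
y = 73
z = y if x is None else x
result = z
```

x = None; y = 73; z = 73; result = 73

73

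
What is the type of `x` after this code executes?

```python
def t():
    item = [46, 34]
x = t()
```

Function without return returns None

NoneType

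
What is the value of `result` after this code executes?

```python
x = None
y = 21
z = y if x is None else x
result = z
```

x = None; y = 21; z = 21; result = 21

21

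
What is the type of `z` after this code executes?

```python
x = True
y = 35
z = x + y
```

bool + int = int (bool is subclass of int)

int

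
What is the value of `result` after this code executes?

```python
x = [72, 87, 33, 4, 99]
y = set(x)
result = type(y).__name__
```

x is list; y is set; result = 'set'

'set'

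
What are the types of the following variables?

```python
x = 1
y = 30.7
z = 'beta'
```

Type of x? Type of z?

x is assigned a bare integer (no decimal point), so it is an int; z is assigned a quoted string literal, so it is a str

int, str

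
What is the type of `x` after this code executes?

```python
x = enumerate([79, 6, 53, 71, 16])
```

enumerate() returns an enumerate object

enumerate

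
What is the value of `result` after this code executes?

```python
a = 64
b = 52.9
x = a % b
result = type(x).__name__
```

a is int; b is float; x is float; result = 'float'

'float'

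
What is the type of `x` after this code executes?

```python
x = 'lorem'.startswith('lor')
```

str.startswith() returns bool

bool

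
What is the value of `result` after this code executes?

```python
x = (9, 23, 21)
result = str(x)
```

x = (9, 23, 21); result = '(9, 23, 21)'

'(9, 23, 21)'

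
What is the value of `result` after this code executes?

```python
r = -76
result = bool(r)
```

r = -76; result = True

True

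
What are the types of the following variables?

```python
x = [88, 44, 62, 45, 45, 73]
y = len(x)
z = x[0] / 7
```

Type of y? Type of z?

len() returns int; int / int = float

int, float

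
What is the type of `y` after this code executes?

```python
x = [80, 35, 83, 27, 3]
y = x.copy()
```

list.copy() returns list

list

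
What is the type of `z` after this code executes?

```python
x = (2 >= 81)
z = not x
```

'not' returns bool

bool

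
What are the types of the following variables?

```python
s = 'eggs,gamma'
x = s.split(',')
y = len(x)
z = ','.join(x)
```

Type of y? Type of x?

len() returns int; str.split() returns list

int, list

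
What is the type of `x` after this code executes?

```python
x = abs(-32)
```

abs() of int returns int

int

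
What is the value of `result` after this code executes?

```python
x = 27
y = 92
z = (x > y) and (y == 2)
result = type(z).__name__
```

x is int; y is int; z is bool; result = 'bool'

'bool'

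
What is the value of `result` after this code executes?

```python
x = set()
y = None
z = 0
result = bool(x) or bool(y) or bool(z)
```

x = set(); y = None; z = 0; result = False

False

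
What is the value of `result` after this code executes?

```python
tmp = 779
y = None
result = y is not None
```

tmp = 779; y = None; result = False

False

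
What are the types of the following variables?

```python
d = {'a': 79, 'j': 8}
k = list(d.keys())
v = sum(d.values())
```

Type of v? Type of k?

sum of ints is int; list() converts to list

int, list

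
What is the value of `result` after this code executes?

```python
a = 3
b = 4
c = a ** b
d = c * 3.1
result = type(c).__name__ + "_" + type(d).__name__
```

a is int; b is int; c is int; d is float; result = 'int_float'

'int_float'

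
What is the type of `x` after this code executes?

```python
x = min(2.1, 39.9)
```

min() of floats returns float

float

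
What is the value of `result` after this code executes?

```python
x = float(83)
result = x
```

x = 83.0; result = 83.0

83.0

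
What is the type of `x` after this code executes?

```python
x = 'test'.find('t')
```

str.find() returns int index

int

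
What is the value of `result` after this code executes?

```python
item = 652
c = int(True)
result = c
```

item = 652; c = 1; result = 1

1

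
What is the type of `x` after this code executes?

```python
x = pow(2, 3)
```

pow(int, int) returns int

int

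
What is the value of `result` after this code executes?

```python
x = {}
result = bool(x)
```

x = {}; result = False

False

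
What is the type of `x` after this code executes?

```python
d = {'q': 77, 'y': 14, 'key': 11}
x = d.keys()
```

.keys() returns dict_keys view

dict_keys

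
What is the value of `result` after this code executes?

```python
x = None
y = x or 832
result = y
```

x = None; y = 832; result = 832

832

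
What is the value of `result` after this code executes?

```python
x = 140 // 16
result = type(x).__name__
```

x is int; result = 'int'

'int'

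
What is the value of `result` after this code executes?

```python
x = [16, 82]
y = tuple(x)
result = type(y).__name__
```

x is list; y is tuple; result = 'tuple'

'tuple'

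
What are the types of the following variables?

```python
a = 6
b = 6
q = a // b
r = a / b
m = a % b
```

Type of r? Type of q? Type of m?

/ returns float; // returns int; % of ints returns int

float, int, int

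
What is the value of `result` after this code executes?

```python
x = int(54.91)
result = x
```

x = 54; result = 54

54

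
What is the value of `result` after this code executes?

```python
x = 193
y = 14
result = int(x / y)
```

x = 193; y = 14; result = 13

13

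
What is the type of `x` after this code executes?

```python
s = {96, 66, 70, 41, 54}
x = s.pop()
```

Popping from set[int] returns int

int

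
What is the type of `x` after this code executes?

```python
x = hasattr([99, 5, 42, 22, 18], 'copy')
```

hasattr() returns bool

bool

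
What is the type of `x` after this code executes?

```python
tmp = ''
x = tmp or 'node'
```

'or' returns first truthy value (str)

str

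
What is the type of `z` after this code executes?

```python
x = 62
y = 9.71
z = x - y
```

int - float = float

float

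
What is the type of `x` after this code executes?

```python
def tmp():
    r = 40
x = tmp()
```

Function without return returns None

NoneType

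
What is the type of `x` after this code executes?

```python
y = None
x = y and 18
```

'and' returns first falsy value (None)

NoneType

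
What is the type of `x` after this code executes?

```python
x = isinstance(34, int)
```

isinstance() returns bool

bool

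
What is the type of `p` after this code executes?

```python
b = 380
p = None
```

None has type NoneType

NoneType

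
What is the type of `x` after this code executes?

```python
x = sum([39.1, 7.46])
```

sum() of floats returns float

float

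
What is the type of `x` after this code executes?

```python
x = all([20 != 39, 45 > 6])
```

all() returns bool

bool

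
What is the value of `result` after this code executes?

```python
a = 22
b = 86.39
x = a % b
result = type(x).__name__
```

a is int; b is float; x is float; result = 'float'

'float'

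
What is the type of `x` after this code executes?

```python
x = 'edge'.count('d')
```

str.count() returns int

int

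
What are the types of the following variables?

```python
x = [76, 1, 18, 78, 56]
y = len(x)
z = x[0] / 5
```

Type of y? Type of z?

len() returns int; int / int = float

int, float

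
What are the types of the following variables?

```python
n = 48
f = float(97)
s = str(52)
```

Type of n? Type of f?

n is assigned a bare integer (no decimal point), so it is an int; f is assigned the result of calling float(), which returns a float

int, float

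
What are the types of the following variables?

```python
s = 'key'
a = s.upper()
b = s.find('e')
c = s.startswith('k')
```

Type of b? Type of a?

find() returns int; upper() returns str

int, str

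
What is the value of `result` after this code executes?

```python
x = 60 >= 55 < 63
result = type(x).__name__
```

x is bool; result = 'bool'

'bool'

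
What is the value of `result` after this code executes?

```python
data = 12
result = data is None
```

data = 12; result = False

False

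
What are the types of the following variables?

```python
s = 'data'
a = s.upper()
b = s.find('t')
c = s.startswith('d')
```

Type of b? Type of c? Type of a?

find() returns int; startswith() returns bool; upper() returns str

int, bool, str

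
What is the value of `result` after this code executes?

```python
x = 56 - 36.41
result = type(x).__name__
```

x is float; result = 'float'

'float'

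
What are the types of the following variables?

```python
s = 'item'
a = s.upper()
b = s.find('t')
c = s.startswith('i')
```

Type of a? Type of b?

upper() returns str; find() returns int

str, int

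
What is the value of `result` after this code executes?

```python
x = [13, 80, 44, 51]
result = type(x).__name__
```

x is list; result = 'list'

'list'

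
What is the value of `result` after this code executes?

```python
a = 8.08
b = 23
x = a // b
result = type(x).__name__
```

a is float; b is int; x is float; result = 'float'

'float'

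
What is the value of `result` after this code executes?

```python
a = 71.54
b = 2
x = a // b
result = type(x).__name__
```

a is float; b is int; x is float; result = 'float'

'float'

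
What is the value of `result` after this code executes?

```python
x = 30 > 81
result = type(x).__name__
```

x is bool; result = 'bool'

'bool'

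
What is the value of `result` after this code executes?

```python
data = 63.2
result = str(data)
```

data = 63.2; result = '63.2'

'63.2'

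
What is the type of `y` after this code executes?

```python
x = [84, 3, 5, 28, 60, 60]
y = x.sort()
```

list.sort() returns None (mutates in place)

NoneType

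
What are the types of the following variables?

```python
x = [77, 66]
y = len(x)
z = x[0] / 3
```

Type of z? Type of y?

int / int = float; len() returns int

float, int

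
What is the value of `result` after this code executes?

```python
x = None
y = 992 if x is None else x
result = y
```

x = None; y = 992; result = 992

992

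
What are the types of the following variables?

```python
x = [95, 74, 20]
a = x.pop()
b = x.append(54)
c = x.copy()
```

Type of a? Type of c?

pop() returns element; copy() returns list

int, list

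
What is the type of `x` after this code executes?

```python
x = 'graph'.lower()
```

str.lower() returns str

str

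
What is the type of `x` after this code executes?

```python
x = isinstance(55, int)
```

isinstance() returns bool

bool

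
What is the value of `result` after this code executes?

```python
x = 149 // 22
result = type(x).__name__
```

x is int; result = 'int'

'int'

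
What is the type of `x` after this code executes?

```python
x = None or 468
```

'or' with None returns the other truthy value

int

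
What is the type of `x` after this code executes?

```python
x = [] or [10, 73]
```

'or' returns first truthy value (list)

list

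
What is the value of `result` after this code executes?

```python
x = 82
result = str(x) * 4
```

x = 82; result = '82828282'

'82828282'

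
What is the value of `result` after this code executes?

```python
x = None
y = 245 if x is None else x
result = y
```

x = None; y = 245; result = 245

245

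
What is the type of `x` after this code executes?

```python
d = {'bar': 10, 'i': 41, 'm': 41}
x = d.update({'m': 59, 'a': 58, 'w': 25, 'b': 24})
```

dict.update() returns None

NoneType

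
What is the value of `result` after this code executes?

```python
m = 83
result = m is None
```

m = 83; result = False

False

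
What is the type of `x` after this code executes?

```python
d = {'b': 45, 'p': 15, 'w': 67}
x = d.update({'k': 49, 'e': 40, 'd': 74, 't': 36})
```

dict.update() returns None

NoneType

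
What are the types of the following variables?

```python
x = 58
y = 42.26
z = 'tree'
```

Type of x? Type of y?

x is assigned a bare integer (no decimal point), so it is an int; y is assigned a number with a decimal point, so it is a float

int, float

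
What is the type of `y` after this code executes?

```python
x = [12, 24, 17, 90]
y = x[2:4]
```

Slicing a list returns a list

list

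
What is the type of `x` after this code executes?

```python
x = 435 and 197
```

'and' with truthy values returns last operand (int)

int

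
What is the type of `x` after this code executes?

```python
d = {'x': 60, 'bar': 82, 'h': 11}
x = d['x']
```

Accessing dict[str, int] with str key returns int

int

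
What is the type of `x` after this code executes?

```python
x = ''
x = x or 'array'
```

'or' returns first truthy value (str)

str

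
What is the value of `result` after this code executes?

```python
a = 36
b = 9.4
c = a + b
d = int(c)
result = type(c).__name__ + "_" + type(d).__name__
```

a is int; b is float; c is float; d is int; result = 'float_int'

'float_int'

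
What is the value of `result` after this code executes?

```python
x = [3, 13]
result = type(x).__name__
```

x is list; result = 'list'

'list'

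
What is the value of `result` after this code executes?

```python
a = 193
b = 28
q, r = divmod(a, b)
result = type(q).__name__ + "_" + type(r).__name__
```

a is int; b is int; q is int; r is int; result = 'int_int'

'int_int'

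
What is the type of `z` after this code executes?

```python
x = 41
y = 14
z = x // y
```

int // int = int

int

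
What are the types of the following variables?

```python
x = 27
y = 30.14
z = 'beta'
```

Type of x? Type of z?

x is assigned a bare integer (no decimal point), so it is an int; z is assigned a quoted string literal, so it is a str

int, str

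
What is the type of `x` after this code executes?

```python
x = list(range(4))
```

list(range()) returns list

list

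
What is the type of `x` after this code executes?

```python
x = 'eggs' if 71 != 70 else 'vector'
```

Both branches of conditional are str

str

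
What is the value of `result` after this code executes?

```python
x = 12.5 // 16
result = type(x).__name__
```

x is float; result = 'float'

'float'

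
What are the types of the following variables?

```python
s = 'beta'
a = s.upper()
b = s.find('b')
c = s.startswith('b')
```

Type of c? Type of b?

startswith() returns bool; find() returns int

bool, int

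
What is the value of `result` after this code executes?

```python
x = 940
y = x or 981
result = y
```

x = 940; y = 940; result = 940

940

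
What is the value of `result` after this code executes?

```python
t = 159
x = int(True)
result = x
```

t = 159; x = 1; result = 1

1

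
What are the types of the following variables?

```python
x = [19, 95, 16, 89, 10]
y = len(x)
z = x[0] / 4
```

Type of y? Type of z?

len() returns int; int / int = float

int, float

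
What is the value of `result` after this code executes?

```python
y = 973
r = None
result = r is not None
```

y = 973; r = None; result = False

False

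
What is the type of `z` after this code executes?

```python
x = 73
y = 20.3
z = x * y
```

int * float = float

float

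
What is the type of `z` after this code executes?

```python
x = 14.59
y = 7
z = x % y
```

float % int = float

float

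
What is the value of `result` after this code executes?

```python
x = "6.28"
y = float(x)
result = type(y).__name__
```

x is str; y is float; result = 'float'

'float'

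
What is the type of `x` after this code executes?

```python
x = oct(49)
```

oct() returns str representation

str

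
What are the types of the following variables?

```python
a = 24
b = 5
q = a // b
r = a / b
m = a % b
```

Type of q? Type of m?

// returns int; % of ints returns int

int, int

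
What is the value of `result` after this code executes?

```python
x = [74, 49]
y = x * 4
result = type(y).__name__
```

x is list; y is list; result = 'list'

'list'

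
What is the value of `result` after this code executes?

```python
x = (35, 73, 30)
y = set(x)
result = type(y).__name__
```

x is tuple; y is set; result = 'set'

'set'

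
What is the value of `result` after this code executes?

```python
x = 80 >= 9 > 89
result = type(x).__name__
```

x is bool; result = 'bool'

'bool'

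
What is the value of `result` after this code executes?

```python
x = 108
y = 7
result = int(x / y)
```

x = 108; y = 7; result = 15

15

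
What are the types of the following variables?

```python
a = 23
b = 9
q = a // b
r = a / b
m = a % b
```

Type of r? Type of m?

/ returns float; % of ints returns int

float, int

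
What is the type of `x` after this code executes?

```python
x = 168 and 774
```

'and' with truthy values returns last operand (int)

int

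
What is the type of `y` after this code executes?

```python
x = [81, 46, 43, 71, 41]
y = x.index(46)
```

list.index() returns int

int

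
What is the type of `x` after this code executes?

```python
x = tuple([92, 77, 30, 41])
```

tuple() constructor returns tuple

tuple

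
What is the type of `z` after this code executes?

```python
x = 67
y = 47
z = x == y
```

Equality comparison returns bool

bool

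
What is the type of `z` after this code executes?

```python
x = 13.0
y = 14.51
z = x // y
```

float // float = float

float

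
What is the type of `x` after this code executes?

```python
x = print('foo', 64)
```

print() returns None

NoneType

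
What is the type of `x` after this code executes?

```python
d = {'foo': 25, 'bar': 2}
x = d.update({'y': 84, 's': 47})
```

dict.update() returns None

NoneType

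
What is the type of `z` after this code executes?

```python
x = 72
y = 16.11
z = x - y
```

int - float = float

float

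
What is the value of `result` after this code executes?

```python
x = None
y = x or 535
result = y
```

x = None; y = 535; result = 535

535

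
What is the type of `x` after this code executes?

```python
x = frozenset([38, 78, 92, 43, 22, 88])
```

frozenset() returns frozenset

frozenset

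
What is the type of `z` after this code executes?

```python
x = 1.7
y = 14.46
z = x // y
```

float // float = float

float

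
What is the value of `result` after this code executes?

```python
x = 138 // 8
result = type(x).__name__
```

x is int; result = 'int'

'int'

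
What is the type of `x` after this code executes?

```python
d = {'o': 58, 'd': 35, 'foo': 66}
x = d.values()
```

.values() returns dict_values view

dict_values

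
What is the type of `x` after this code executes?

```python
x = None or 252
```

'or' with None returns the other truthy value

int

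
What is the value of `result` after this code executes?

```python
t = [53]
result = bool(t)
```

t = [53]; result = True

True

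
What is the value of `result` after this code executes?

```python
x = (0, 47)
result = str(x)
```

x = (0, 47); result = '(0, 47)'

'(0, 47)'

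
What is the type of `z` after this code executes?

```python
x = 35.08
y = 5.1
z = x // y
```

float // float = float

float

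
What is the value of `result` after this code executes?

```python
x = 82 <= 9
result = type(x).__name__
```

x is bool; result = 'bool'

'bool'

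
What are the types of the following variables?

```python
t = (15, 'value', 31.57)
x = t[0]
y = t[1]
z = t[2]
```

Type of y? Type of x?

tuple[1] is str; tuple[0] is int

str, int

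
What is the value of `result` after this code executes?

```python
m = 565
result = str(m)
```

m = 565; result = '565'

'565'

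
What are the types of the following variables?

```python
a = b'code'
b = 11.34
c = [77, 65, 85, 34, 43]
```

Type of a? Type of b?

a is assigned a bytes literal (b'...' prefix); b is assigned a number with a decimal point, so it is a float

bytes, float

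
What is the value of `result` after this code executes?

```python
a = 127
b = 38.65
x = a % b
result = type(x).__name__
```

a is int; b is float; x is float; result = 'float'

'float'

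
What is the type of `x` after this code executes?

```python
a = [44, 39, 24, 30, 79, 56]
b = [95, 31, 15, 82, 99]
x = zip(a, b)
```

zip() returns a zip object

zip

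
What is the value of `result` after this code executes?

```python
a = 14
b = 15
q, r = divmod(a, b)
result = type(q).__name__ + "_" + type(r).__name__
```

a is int; b is int; q is int; r is int; result = 'int_int'

'int_int'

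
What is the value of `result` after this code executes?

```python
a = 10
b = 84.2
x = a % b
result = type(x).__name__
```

a is int; b is float; x is float; result = 'float'

'float'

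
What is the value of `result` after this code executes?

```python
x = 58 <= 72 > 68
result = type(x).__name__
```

x is bool; result = 'bool'

'bool'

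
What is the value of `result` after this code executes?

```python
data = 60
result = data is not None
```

data = 60; result = True

True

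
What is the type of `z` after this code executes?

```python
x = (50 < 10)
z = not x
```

'not' returns bool

bool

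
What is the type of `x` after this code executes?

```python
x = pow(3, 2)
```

pow(int, int) returns int

int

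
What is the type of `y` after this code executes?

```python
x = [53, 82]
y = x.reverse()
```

list.reverse() returns None

NoneType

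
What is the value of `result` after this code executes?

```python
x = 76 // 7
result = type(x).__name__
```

x is int; result = 'int'

'int'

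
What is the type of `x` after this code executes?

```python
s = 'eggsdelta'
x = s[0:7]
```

Slicing a str returns str

str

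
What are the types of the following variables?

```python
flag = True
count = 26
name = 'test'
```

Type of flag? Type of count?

flag is assigned the constant True, which has type bool; count is assigned a bare integer (no decimal point), so it is an int

bool, int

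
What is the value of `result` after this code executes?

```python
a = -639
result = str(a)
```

a = -639; result = '-639'

'-639'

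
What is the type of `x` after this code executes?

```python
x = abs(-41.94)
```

abs() of float returns float

float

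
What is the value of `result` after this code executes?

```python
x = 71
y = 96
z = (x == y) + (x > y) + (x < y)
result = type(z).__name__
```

x is int; y is int; z is int; result = 'int'

'int'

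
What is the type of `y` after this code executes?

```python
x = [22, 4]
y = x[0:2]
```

Slicing a list returns a list

list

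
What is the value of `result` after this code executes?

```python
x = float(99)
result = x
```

x = 99.0; result = 99.0

99.0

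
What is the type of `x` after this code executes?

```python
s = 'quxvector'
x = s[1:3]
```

Slicing a str returns str

str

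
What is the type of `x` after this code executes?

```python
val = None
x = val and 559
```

'and' returns first falsy value (None)

NoneType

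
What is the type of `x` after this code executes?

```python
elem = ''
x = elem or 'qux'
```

'or' returns first truthy value (str)

str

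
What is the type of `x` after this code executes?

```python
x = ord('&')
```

ord() returns int (code point)

int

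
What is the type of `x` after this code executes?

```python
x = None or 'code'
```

'or' with None returns the other truthy value (str)

str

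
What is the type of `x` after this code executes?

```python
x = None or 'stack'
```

'or' with None returns the other truthy value (str)

str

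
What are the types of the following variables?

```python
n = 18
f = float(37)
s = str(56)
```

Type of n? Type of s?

n is assigned a bare integer (no decimal point), so it is an int; s is assigned the result of calling str(), which returns a str

int, str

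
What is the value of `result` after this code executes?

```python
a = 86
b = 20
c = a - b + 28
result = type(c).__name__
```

a is int; b is int; c is int; result = 'int'

'int'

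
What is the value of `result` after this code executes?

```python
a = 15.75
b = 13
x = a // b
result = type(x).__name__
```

a is float; b is int; x is float; result = 'float'

'float'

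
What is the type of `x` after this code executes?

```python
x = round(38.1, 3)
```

round() with decimal places returns float

float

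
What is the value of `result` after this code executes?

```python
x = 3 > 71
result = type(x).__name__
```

x is bool; result = 'bool'

'bool'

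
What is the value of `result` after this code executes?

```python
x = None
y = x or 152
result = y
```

x = None; y = 152; result = 152

152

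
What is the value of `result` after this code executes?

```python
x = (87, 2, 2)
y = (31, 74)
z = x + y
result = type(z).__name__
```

x is tuple; y is tuple; z is tuple; result = 'tuple'

'tuple'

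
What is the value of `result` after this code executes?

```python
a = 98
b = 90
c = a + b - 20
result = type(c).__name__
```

a is int; b is int; c is int; result = 'int'

'int'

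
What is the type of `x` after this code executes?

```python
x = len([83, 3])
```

len() always returns int

int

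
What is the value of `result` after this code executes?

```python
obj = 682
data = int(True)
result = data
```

obj = 682; data = 1; result = 1

1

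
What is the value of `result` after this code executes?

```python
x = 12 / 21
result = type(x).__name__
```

x is float; result = 'float'

'float'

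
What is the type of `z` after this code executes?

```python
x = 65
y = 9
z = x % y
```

int % int = int

int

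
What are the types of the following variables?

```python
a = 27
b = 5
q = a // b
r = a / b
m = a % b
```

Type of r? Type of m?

/ returns float; % of ints returns int

float, int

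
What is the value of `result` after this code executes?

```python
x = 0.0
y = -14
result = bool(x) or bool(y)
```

x = 0.0; y = -14; result = True

True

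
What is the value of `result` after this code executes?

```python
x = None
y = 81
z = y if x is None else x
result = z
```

x = None; y = 81; z = 81; result = 81

81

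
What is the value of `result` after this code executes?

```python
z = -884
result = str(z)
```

z = -884; result = '-884'

'-884'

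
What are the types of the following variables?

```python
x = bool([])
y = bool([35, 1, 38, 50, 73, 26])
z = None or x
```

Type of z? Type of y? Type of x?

None or bool returns the bool; bool() returns bool; bool() returns bool

bool, bool, bool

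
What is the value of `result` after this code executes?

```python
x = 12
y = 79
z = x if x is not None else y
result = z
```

x = 12; y = 79; z = 12; result = 12

12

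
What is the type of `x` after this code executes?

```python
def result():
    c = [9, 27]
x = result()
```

Function without return returns None

NoneType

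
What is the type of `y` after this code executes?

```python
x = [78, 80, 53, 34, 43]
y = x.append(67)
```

list.append() returns None (mutates in place)

NoneType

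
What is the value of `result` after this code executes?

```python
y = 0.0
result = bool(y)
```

y = 0.0; result = False

False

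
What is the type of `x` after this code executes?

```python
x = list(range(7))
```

list(range()) returns list

list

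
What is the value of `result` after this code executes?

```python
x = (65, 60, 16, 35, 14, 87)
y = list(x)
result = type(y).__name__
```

x is tuple; y is list; result = 'list'

'list'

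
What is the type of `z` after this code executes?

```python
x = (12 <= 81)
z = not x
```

'not' returns bool

bool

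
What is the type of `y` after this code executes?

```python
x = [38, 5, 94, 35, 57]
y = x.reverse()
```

list.reverse() returns None

NoneType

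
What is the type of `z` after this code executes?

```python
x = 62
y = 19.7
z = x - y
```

int - float = float

float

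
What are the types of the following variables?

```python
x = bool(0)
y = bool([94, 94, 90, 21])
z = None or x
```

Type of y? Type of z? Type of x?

bool() returns bool; None or bool returns the bool; bool() returns bool

bool, bool, bool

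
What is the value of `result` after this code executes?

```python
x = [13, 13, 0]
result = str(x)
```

x = [13, 13, 0]; result = '[13, 13, 0]'

'[13, 13, 0]'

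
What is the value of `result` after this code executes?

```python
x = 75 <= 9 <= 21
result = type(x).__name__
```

x is bool; result = 'bool'

'bool'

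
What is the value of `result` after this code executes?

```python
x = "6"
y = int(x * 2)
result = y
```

x = '6'; y = 66; result = 66

66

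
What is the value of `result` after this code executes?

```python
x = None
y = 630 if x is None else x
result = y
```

x = None; y = 630; result = 630

630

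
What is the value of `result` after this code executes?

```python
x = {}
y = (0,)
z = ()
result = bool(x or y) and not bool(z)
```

x = {}; y = (0,); z = (); result = True

True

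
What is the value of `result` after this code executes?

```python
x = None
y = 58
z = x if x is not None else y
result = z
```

x = None; y = 58; z = 58; result = 58

58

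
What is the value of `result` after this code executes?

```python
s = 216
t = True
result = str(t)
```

s = 216; t = True; result = 'True'

'True'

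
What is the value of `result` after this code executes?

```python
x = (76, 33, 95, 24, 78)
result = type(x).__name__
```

x is tuple; result = 'tuple'

'tuple'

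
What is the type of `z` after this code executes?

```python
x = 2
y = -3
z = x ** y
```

int ** negative = float

float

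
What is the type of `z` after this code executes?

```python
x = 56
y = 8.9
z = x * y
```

int * float = float

float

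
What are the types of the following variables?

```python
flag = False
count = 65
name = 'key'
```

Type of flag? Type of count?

flag is assigned the constant False, which has type bool; count is assigned a bare integer (no decimal point), so it is an int

bool, int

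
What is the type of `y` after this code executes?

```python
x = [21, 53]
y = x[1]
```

Indexing list[int] returns int

int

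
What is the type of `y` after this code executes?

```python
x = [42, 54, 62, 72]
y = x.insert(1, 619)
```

list.insert() returns None

NoneType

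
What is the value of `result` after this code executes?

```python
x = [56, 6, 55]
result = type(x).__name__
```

x is list; result = 'list'

'list'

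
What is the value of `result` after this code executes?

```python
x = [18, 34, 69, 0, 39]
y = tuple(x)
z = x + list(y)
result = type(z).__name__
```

x is list; y is tuple; z is list; result = 'list'

'list'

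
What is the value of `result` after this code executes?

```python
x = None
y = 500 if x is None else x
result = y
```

x = None; y = 500; result = 500

500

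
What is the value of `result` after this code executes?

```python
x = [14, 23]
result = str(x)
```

x = [14, 23]; result = '[14, 23]'

'[14, 23]'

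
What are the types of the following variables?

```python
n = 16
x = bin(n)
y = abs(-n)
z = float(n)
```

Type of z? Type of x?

float() returns float; bin() returns str

float, str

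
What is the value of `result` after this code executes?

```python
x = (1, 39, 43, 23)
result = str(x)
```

x = (1, 39, 43, 23); result = '(1, 39, 43, 23)'

'(1, 39, 43, 23)'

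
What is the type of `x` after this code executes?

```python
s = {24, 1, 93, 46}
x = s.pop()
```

Popping from set[int] returns int

int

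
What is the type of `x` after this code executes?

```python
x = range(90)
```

range() returns a range object

range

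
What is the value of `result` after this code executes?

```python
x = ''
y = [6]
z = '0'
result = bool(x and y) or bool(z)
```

x = ''; y = [6]; z = '0'; result = True

True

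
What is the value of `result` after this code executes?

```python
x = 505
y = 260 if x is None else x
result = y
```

x = 505; y = 505; result = 505

505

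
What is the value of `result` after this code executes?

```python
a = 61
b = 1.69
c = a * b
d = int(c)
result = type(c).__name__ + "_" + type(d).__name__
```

a is int; b is float; c is float; d is int; result = 'float_int'

'float_int'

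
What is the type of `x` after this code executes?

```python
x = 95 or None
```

'or' returns first truthy value

int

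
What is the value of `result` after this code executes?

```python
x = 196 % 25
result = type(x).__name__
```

x is int; result = 'int'

'int'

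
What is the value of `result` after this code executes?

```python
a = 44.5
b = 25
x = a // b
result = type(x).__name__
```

a is float; b is int; x is float; result = 'float'

'float'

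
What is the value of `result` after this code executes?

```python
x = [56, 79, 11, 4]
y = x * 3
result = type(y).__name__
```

x is list; y is list; result = 'list'

'list'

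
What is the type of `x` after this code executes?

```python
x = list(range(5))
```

list(range()) returns list

list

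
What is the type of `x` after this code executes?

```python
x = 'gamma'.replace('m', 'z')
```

str.replace() returns str

str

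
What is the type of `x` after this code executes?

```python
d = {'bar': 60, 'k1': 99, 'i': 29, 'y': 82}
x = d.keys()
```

.keys() returns dict_keys view

dict_keys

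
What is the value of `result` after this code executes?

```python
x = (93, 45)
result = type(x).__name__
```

x is tuple; result = 'tuple'

'tuple'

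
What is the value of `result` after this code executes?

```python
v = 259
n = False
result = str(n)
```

v = 259; n = False; result = 'False'

'False'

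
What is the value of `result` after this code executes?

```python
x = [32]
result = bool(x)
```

x = [32]; result = True

True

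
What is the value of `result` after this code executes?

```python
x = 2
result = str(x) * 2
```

x = 2; result = '22'

'22'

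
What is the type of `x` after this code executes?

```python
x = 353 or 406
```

'or' returns first truthy value (int)

int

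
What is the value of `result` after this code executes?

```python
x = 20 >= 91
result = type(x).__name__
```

x is bool; result = 'bool'

'bool'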